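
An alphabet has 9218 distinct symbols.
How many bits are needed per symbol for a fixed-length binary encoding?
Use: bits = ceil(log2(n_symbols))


log2(9218) = 13.1702
Bracket: 2^13 = 8192 < 9218 <= 2^14 = 16384
So ceil(log2(9218)) = 14

bits = ceil(log2(9218)) = ceil(13.1702) = 14 bits


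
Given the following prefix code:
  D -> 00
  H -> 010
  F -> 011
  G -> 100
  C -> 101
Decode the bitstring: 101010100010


Decoding step by step:
Bits 101 -> C
Bits 010 -> H
Bits 100 -> G
Bits 010 -> H


Decoded message: CHGH


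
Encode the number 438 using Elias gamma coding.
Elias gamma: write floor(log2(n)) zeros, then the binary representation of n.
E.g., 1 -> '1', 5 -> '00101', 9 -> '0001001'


num_bits = floor(log2(438)) + 1 = 9
leading_zeros = num_bits - 1 = 8
binary(438) = 110110110

Elias gamma(438) = '00000000' + '110110110' = 00000000110110110 (17 bits)


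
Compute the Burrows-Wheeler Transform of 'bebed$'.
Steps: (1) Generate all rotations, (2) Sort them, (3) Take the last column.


Rotations (sorted):
  0: $bebed -> last char: d
  1: bebed$ -> last char: $
  2: bed$be -> last char: e
  3: d$bebe -> last char: e
  4: ebed$b -> last char: b
  5: ed$beb -> last char: b


BWT = d$eebb


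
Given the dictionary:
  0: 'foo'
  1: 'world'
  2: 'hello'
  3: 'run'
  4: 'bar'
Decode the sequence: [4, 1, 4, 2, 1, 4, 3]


Look up each index in the dictionary:
  4 -> 'bar'
  1 -> 'world'
  4 -> 'bar'
  2 -> 'hello'
  1 -> 'world'
  4 -> 'bar'
  3 -> 'run'

Decoded: "bar world bar hello world bar run"


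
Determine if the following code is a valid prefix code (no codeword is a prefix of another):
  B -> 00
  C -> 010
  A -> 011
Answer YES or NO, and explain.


Checking each pair (does one codeword prefix another?):
  B='00' vs C='010': no prefix
  B='00' vs A='011': no prefix
  C='010' vs B='00': no prefix
  C='010' vs A='011': no prefix
  A='011' vs B='00': no prefix
  A='011' vs C='010': no prefix
No violation found over all pairs.

YES -- this is a valid prefix code. No codeword is a prefix of any other codeword.


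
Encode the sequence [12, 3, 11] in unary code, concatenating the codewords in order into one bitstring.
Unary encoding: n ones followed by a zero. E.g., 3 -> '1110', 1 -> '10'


Encode each number as n ones followed by a terminating 0:
  12 -> 1111111111110 (13 bits)
  3 -> 1110 (4 bits)
  11 -> 111111111110 (12 bits)
Total length = 13 + 4 + 12 = 29 bits.

Unary([12, 3, 11]) = 11111111111101110111111111110 (29 bits)


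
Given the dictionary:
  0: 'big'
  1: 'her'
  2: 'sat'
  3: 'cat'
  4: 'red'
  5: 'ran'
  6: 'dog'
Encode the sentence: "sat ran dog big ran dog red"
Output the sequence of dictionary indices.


Look up each word in the dictionary:
  'sat' -> 2
  'ran' -> 5
  'dog' -> 6
  'big' -> 0
  'ran' -> 5
  'dog' -> 6
  'red' -> 4

Encoded: [2, 5, 6, 0, 5, 6, 4]


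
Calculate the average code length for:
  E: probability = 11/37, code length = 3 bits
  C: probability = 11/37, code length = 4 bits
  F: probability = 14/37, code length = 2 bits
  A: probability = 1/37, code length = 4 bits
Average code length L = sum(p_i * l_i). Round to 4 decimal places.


Weighted contributions p_i * l_i:
  E: (11/37) * 3 = 33/37
  C: (11/37) * 4 = 44/37
  F: (14/37) * 2 = 28/37
  A: (1/37) * 4 = 4/37
Sum = (33 + 44 + 28 + 4)/37 = 109/37

L = 109/37 = 2.9459 bits/symbol


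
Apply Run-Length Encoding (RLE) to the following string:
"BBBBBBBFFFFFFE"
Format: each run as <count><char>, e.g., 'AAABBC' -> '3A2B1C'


Scanning runs left to right:
  i=0: run of 'B' x 7 -> '7B'
  i=7: run of 'F' x 6 -> '6F'
  i=13: run of 'E' x 1 -> '1E'

RLE = 7B6F1E


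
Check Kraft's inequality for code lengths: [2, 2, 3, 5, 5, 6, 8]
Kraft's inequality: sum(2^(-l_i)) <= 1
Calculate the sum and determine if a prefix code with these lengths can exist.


Sum = 2^(-2) + 2^(-2) + 2^(-3) + 2^(-5) + 2^(-5) + 2^(-6) + 2^(-8)
    = 0.25 + 0.25 + 0.125 + 0.03125 + 0.03125 + 0.015625 + 0.00390625
    = 181/256 = 0.70703125
Since 0.70703125 <= 1, Kraft's inequality IS satisfied.
A prefix code with these lengths CAN exist.

Kraft sum = 0.70703125. Satisfied.


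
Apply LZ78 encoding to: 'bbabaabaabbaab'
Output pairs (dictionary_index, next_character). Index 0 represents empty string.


LZ78 encoding steps:
Dictionary: {0: ''}
Step 1: w='' (idx 0), next='b' -> output (0, 'b'), add 'b' as idx 1
Step 2: w='b' (idx 1), next='a' -> output (1, 'a'), add 'ba' as idx 2
Step 3: w='ba' (idx 2), next='a' -> output (2, 'a'), add 'baa' as idx 3
Step 4: w='baa' (idx 3), next='b' -> output (3, 'b'), add 'baab' as idx 4
Step 5: w='baab' (idx 4), end of input -> output (4, '')


Encoded: [(0, 'b'), (1, 'a'), (2, 'a'), (3, 'b'), (4, '')]


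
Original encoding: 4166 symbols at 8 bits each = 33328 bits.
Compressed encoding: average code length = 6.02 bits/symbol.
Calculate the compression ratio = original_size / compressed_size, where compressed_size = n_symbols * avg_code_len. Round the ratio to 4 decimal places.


original_size = n_symbols * orig_bits = 4166 * 8 = 33328 bits
compressed_size = n_symbols * avg_code_len = 4166 * 6.02 = 25079.32 bits
ratio = original_size / compressed_size = 33328 / 25079.32 = 1.3289

Compression ratio = 1.3289


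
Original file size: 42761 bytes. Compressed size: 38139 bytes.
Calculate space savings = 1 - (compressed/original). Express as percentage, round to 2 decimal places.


ratio = compressed/original = 38139/42761 = 0.891911
savings = 1 - ratio = 1 - 0.891911 = 0.108089
as a percentage: 0.108089 * 100 = 10.81%

Space savings = 1 - 38139/42761 = 10.81%


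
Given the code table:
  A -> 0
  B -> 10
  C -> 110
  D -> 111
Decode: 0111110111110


Decoding:
0 -> A
111 -> D
110 -> C
111 -> D
110 -> C


Result: ADCDC


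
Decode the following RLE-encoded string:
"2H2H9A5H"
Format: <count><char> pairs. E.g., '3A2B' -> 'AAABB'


Expanding each <count><char> pair:
  2H -> 'HH'
  2H -> 'HH'
  9A -> 'AAAAAAAAA'
  5H -> 'HHHHH'

Decoded = HHHHAAAAAAAAAHHHHH


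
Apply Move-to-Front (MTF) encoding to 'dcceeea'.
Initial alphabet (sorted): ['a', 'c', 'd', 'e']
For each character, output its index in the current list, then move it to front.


MTF encoding:
'd': index 2 in ['a', 'c', 'd', 'e'] -> ['d', 'a', 'c', 'e']
'c': index 2 in ['d', 'a', 'c', 'e'] -> ['c', 'd', 'a', 'e']
'c': index 0 in ['c', 'd', 'a', 'e'] -> ['c', 'd', 'a', 'e']
'e': index 3 in ['c', 'd', 'a', 'e'] -> ['e', 'c', 'd', 'a']
'e': index 0 in ['e', 'c', 'd', 'a'] -> ['e', 'c', 'd', 'a']
'e': index 0 in ['e', 'c', 'd', 'a'] -> ['e', 'c', 'd', 'a']
'a': index 3 in ['e', 'c', 'd', 'a'] -> ['a', 'e', 'c', 'd']


Output: [2, 2, 0, 3, 0, 0, 3]


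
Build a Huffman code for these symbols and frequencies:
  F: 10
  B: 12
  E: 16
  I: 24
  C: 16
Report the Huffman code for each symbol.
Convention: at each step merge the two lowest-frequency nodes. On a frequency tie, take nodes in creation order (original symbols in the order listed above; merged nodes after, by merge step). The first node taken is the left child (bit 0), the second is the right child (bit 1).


Huffman tree construction:
Step 1: Merge F(10) + B(12) = 22
Step 2: Merge E(16) + C(16) = 32
Step 3: Merge (F+B)(22) + I(24) = 46
Step 4: Merge (E+C)(32) + ((F+B)+I)(46) = 78
Read each symbol's code off the tree from the root (left child = 0, right child = 1).

Codes:
  F: 100 (length 3)
  B: 101 (length 3)
  E: 00 (length 2)
  I: 11 (length 2)
  C: 01 (length 2)
Average code length: 178/78 = 2.2821 bits/symbol


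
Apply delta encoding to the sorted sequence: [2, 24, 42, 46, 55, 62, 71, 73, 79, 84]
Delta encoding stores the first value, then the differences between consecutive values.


First value: 2
Deltas:
  24 - 2 = 22
  42 - 24 = 18
  46 - 42 = 4
  55 - 46 = 9
  62 - 55 = 7
  71 - 62 = 9
  73 - 71 = 2
  79 - 73 = 6
  84 - 79 = 5


Delta encoded: [2, 22, 18, 4, 9, 7, 9, 2, 6, 5]


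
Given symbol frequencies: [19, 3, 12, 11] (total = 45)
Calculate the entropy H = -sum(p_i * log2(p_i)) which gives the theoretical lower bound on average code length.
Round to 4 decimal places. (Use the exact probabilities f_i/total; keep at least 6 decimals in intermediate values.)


Per-symbol terms -p_i * log2(p_i) with p_i = f_i/45:
  p = 19/45 = 0.422222: log2(p) = -1.243926, -p*log2(p) = 0.525213
  p = 3/45 = 0.066667: log2(p) = -3.906891, -p*log2(p) = 0.260459
  p = 12/45 = 0.266667: log2(p) = -1.906891, -p*log2(p) = 0.508504
  p = 11/45 = 0.244444: log2(p) = -2.032421, -p*log2(p) = 0.496814
H = 0.525213 + 0.260459 + 0.508504 + 0.496814 = 1.790990

H = 1.791 bits/symbol


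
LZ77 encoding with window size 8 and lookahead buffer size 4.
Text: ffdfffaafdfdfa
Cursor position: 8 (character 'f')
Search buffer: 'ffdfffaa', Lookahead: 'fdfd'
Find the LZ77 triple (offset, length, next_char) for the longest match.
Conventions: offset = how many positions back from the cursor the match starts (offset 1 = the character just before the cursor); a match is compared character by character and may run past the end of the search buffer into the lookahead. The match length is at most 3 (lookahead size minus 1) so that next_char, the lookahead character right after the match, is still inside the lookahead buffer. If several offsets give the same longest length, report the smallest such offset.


Try each offset into the search buffer:
  offset=1 (pos 7, char 'a'): match length 0
  offset=2 (pos 6, char 'a'): match length 0
  offset=3 (pos 5, char 'f'): match length 1
  offset=4 (pos 4, char 'f'): match length 1
  offset=5 (pos 3, char 'f'): match length 1
  offset=6 (pos 2, char 'd'): match length 0
  offset=7 (pos 1, char 'f'): match length 3
  offset=8 (pos 0, char 'f'): match length 1
Longest match has length 3 at offset 7.
next_char = character at position 8 + 3 = 11 -> 'd'

Best match: offset=7, length=3 (matching 'fdf' starting at position 1)
LZ77 triple: (7, 3, 'd')


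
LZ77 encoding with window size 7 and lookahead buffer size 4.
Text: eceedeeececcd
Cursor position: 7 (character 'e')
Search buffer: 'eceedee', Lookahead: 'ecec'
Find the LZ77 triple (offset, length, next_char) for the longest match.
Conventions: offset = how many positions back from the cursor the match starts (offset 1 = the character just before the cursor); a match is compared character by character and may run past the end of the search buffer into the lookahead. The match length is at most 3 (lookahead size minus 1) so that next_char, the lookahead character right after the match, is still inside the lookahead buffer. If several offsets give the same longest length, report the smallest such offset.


Try each offset into the search buffer:
  offset=1 (pos 6, char 'e'): match length 1
  offset=2 (pos 5, char 'e'): match length 1
  offset=3 (pos 4, char 'd'): match length 0
  offset=4 (pos 3, char 'e'): match length 1
  offset=5 (pos 2, char 'e'): match length 1
  offset=6 (pos 1, char 'c'): match length 0
  offset=7 (pos 0, char 'e'): match length 3
Longest match has length 3 at offset 7.
next_char = character at position 7 + 3 = 10 -> 'c'

Best match: offset=7, length=3 (matching 'ece' starting at position 0)
LZ77 triple: (7, 3, 'c')


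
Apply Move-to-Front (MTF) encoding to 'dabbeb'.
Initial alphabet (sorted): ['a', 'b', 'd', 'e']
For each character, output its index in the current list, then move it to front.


MTF encoding:
'd': index 2 in ['a', 'b', 'd', 'e'] -> ['d', 'a', 'b', 'e']
'a': index 1 in ['d', 'a', 'b', 'e'] -> ['a', 'd', 'b', 'e']
'b': index 2 in ['a', 'd', 'b', 'e'] -> ['b', 'a', 'd', 'e']
'b': index 0 in ['b', 'a', 'd', 'e'] -> ['b', 'a', 'd', 'e']
'e': index 3 in ['b', 'a', 'd', 'e'] -> ['e', 'b', 'a', 'd']
'b': index 1 in ['e', 'b', 'a', 'd'] -> ['b', 'e', 'a', 'd']


Output: [2, 1, 2, 0, 3, 1]


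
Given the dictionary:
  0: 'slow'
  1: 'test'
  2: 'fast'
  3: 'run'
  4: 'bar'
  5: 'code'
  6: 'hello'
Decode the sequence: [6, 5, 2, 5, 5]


Look up each index in the dictionary:
  6 -> 'hello'
  5 -> 'code'
  2 -> 'fast'
  5 -> 'code'
  5 -> 'code'

Decoded: "hello code fast code code"


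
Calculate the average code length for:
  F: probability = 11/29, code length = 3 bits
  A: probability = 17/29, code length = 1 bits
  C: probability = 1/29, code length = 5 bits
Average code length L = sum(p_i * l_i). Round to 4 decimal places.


Weighted contributions p_i * l_i:
  F: (11/29) * 3 = 33/29
  A: (17/29) * 1 = 17/29
  C: (1/29) * 5 = 5/29
Sum = (33 + 17 + 5)/29 = 55/29

L = 55/29 = 1.8966 bits/symbol


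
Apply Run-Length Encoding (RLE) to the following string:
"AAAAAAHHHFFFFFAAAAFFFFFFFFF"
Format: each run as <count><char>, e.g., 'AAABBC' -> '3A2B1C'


Scanning runs left to right:
  i=0: run of 'A' x 6 -> '6A'
  i=6: run of 'H' x 3 -> '3H'
  i=9: run of 'F' x 5 -> '5F'
  i=14: run of 'A' x 4 -> '4A'
  i=18: run of 'F' x 9 -> '9F'

RLE = 6A3H5F4A9F


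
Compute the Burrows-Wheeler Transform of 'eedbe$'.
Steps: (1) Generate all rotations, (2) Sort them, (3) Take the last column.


Rotations (sorted):
  0: $eedbe -> last char: e
  1: be$eed -> last char: d
  2: dbe$ee -> last char: e
  3: e$eedb -> last char: b
  4: edbe$e -> last char: e
  5: eedbe$ -> last char: $


BWT = edebe$


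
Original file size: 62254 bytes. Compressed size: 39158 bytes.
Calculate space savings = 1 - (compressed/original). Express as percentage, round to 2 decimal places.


ratio = compressed/original = 39158/62254 = 0.629004
savings = 1 - ratio = 1 - 0.629004 = 0.370996
as a percentage: 0.370996 * 100 = 37.1%

Space savings = 1 - 39158/62254 = 37.1%


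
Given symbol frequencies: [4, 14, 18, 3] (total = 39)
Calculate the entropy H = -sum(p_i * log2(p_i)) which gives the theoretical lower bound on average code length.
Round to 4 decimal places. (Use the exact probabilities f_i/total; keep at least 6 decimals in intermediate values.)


Per-symbol terms -p_i * log2(p_i) with p_i = f_i/39:
  p = 4/39 = 0.102564: log2(p) = -3.285402, -p*log2(p) = 0.336964
  p = 14/39 = 0.358974: log2(p) = -1.478047, -p*log2(p) = 0.530581
  p = 18/39 = 0.461538: log2(p) = -1.115477, -p*log2(p) = 0.514836
  p = 3/39 = 0.076923: log2(p) = -3.700440, -p*log2(p) = 0.284649
H = 0.336964 + 0.530581 + 0.514836 + 0.284649 = 1.667030

H = 1.667 bits/symbol


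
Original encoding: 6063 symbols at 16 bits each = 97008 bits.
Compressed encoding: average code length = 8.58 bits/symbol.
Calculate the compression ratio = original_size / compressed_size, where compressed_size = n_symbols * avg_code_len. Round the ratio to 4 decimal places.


original_size = n_symbols * orig_bits = 6063 * 16 = 97008 bits
compressed_size = n_symbols * avg_code_len = 6063 * 8.58 = 52020.54 bits
ratio = original_size / compressed_size = 97008 / 52020.54 = 1.8648

Compression ratio = 1.8648


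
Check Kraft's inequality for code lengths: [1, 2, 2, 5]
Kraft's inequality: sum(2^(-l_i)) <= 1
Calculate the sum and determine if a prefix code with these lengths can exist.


Sum = 2^(-1) + 2^(-2) + 2^(-2) + 2^(-5)
    = 0.5 + 0.25 + 0.25 + 0.03125
    = 33/32 = 1.03125
Since 1.03125 > 1, Kraft's inequality is NOT satisfied.
A prefix code with these lengths CANNOT exist.

Kraft sum = 1.03125. Not satisfied.


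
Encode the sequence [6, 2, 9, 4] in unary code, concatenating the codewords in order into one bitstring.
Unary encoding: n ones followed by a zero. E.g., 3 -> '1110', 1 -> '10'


Encode each number as n ones followed by a terminating 0:
  6 -> 1111110 (7 bits)
  2 -> 110 (3 bits)
  9 -> 1111111110 (10 bits)
  4 -> 11110 (5 bits)
Total length = 7 + 3 + 10 + 5 = 25 bits.

Unary([6, 2, 9, 4]) = 1111110110111111111011110 (25 bits)


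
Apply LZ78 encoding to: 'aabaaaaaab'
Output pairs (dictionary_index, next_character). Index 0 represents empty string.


LZ78 encoding steps:
Dictionary: {0: ''}
Step 1: w='' (idx 0), next='a' -> output (0, 'a'), add 'a' as idx 1
Step 2: w='a' (idx 1), next='b' -> output (1, 'b'), add 'ab' as idx 2
Step 3: w='a' (idx 1), next='a' -> output (1, 'a'), add 'aa' as idx 3
Step 4: w='aa' (idx 3), next='a' -> output (3, 'a'), add 'aaa' as idx 4
Step 5: w='ab' (idx 2), end of input -> output (2, '')


Encoded: [(0, 'a'), (1, 'b'), (1, 'a'), (3, 'a'), (2, '')]


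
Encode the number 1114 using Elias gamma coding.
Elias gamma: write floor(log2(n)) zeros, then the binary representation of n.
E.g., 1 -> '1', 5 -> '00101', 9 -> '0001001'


num_bits = floor(log2(1114)) + 1 = 11
leading_zeros = num_bits - 1 = 10
binary(1114) = 10001011010

Elias gamma(1114) = '0000000000' + '10001011010' = 000000000010001011010 (21 bits)


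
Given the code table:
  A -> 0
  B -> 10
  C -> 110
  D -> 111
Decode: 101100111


Decoding:
10 -> B
110 -> C
0 -> A
111 -> D


Result: BCAD


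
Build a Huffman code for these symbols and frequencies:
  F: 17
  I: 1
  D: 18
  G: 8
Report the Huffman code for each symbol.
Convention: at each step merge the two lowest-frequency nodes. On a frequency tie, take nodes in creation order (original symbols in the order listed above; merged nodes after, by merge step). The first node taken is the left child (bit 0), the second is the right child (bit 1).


Huffman tree construction:
Step 1: Merge I(1) + G(8) = 9
Step 2: Merge (I+G)(9) + F(17) = 26
Step 3: Merge D(18) + ((I+G)+F)(26) = 44
Read each symbol's code off the tree from the root (left child = 0, right child = 1).

Codes:
  F: 11 (length 2)
  I: 100 (length 3)
  D: 0 (length 1)
  G: 101 (length 3)
Average code length: 79/44 = 1.7955 bits/symbol


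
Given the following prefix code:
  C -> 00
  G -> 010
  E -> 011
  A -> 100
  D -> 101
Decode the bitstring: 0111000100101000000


Decoding step by step:
Bits 011 -> E
Bits 100 -> A
Bits 010 -> G
Bits 010 -> G
Bits 100 -> A
Bits 00 -> C
Bits 00 -> C


Decoded message: EAGGACC


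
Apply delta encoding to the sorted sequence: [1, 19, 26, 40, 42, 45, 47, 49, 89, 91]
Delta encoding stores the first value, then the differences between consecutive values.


First value: 1
Deltas:
  19 - 1 = 18
  26 - 19 = 7
  40 - 26 = 14
  42 - 40 = 2
  45 - 42 = 3
  47 - 45 = 2
  49 - 47 = 2
  89 - 49 = 40
  91 - 89 = 2


Delta encoded: [1, 18, 7, 14, 2, 3, 2, 2, 40, 2]


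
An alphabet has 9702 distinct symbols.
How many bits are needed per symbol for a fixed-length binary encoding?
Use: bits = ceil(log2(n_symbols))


log2(9702) = 13.2441
Bracket: 2^13 = 8192 < 9702 <= 2^14 = 16384
So ceil(log2(9702)) = 14

bits = ceil(log2(9702)) = ceil(13.2441) = 14 bits


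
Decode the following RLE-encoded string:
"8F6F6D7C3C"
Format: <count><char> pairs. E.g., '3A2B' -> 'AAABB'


Expanding each <count><char> pair:
  8F -> 'FFFFFFFF'
  6F -> 'FFFFFF'
  6D -> 'DDDDDD'
  7C -> 'CCCCCCC'
  3C -> 'CCC'

Decoded = FFFFFFFFFFFFFFDDDDDDCCCCCCCCCC


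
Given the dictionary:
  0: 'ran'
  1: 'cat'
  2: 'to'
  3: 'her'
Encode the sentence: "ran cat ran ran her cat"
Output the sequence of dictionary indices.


Look up each word in the dictionary:
  'ran' -> 0
  'cat' -> 1
  'ran' -> 0
  'ran' -> 0
  'her' -> 3
  'cat' -> 1

Encoded: [0, 1, 0, 0, 3, 1]


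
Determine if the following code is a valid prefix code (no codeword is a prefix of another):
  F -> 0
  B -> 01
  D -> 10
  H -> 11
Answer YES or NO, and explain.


Checking each pair (does one codeword prefix another?):
  F='0' vs B='01': prefix -- VIOLATION

NO -- this is NOT a valid prefix code. F (0) is a prefix of B (01).


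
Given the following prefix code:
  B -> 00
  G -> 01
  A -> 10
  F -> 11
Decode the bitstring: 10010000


Decoding step by step:
Bits 10 -> A
Bits 01 -> G
Bits 00 -> B
Bits 00 -> B


Decoded message: AGBB


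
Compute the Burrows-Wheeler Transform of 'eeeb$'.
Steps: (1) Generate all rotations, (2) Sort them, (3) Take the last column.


Rotations (sorted):
  0: $eeeb -> last char: b
  1: b$eee -> last char: e
  2: eb$ee -> last char: e
  3: eeb$e -> last char: e
  4: eeeb$ -> last char: $


BWT = beee$


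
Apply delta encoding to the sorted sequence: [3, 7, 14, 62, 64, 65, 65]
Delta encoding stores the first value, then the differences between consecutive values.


First value: 3
Deltas:
  7 - 3 = 4
  14 - 7 = 7
  62 - 14 = 48
  64 - 62 = 2
  65 - 64 = 1
  65 - 65 = 0


Delta encoded: [3, 4, 7, 48, 2, 1, 0]


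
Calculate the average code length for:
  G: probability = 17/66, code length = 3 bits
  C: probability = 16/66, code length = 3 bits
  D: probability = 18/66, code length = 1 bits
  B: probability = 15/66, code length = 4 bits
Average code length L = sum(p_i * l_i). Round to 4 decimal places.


Weighted contributions p_i * l_i:
  G: (17/66) * 3 = 51/66
  C: (16/66) * 3 = 48/66
  D: (18/66) * 1 = 18/66
  B: (15/66) * 4 = 60/66
Sum = (51 + 48 + 18 + 60)/66 = 177/66

L = 177/66 = 2.6818 bits/symbol


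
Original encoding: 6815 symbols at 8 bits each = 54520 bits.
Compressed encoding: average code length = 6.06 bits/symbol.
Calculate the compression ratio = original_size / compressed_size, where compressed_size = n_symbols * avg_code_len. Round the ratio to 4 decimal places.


original_size = n_symbols * orig_bits = 6815 * 8 = 54520 bits
compressed_size = n_symbols * avg_code_len = 6815 * 6.06 = 41298.9 bits
ratio = original_size / compressed_size = 54520 / 41298.9 = 1.3201

Compression ratio = 1.3201


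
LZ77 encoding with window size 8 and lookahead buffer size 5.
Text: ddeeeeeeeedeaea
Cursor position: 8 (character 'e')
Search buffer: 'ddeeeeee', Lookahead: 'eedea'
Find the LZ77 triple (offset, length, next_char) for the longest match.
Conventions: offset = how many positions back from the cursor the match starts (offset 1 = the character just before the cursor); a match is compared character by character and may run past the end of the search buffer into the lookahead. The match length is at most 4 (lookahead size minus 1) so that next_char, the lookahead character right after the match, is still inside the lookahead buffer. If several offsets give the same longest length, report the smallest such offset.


Try each offset into the search buffer:
  offset=1 (pos 7, char 'e'): match length 2
  offset=2 (pos 6, char 'e'): match length 2
  offset=3 (pos 5, char 'e'): match length 2
  offset=4 (pos 4, char 'e'): match length 2
  offset=5 (pos 3, char 'e'): match length 2
  offset=6 (pos 2, char 'e'): match length 2
  offset=7 (pos 1, char 'd'): match length 0
  offset=8 (pos 0, char 'd'): match length 0
Longest match has length 2, found at offsets 1, 2, 3, 4, 5, 6; take the smallest, offset 1.
next_char = character at position 8 + 2 = 10 -> 'd'

Best match: offset=1, length=2 (matching 'ee' starting at position 7)
LZ77 triple: (1, 2, 'd')


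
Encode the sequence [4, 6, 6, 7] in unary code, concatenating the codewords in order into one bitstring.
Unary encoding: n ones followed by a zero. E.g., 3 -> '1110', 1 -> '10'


Encode each number as n ones followed by a terminating 0:
  4 -> 11110 (5 bits)
  6 -> 1111110 (7 bits)
  6 -> 1111110 (7 bits)
  7 -> 11111110 (8 bits)
Total length = 5 + 7 + 7 + 8 = 27 bits.

Unary([4, 6, 6, 7]) = 111101111110111111011111110 (27 bits)


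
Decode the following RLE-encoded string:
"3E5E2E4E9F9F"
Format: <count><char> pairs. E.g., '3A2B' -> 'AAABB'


Expanding each <count><char> pair:
  3E -> 'EEE'
  5E -> 'EEEEE'
  2E -> 'EE'
  4E -> 'EEEE'
  9F -> 'FFFFFFFFF'
  9F -> 'FFFFFFFFF'

Decoded = EEEEEEEEEEEEEEFFFFFFFFFFFFFFFFFF


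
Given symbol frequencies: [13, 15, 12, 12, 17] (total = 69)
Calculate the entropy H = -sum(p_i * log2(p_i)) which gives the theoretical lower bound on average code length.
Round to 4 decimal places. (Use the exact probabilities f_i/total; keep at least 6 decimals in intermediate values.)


Per-symbol terms -p_i * log2(p_i) with p_i = f_i/69:
  p = 13/69 = 0.188406: log2(p) = -2.408085, -p*log2(p) = 0.453697
  p = 15/69 = 0.217391: log2(p) = -2.201634, -p*log2(p) = 0.478616
  p = 12/69 = 0.173913: log2(p) = -2.523562, -p*log2(p) = 0.438880
  p = 12/69 = 0.173913: log2(p) = -2.523562, -p*log2(p) = 0.438880
  p = 17/69 = 0.246377: log2(p) = -2.021062, -p*log2(p) = 0.497943
H = 0.453697 + 0.478616 + 0.438880 + 0.438880 + 0.497943 = 2.308016

H = 2.308 bits/symbol


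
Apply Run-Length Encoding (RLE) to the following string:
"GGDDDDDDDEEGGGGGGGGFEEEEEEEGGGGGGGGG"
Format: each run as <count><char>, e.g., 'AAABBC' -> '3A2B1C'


Scanning runs left to right:
  i=0: run of 'G' x 2 -> '2G'
  i=2: run of 'D' x 7 -> '7D'
  i=9: run of 'E' x 2 -> '2E'
  i=11: run of 'G' x 8 -> '8G'
  i=19: run of 'F' x 1 -> '1F'
  i=20: run of 'E' x 7 -> '7E'
  i=27: run of 'G' x 9 -> '9G'

RLE = 2G7D2E8G1F7E9G


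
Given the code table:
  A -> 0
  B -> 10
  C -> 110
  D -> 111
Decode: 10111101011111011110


Decoding:
10 -> B
111 -> D
10 -> B
10 -> B
111 -> D
110 -> C
111 -> D
10 -> B


Result: BDBBDCDB


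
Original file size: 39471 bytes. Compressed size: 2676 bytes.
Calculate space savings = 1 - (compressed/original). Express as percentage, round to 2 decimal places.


ratio = compressed/original = 2676/39471 = 0.067797
savings = 1 - ratio = 1 - 0.067797 = 0.932203
as a percentage: 0.932203 * 100 = 93.22%

Space savings = 1 - 2676/39471 = 93.22%


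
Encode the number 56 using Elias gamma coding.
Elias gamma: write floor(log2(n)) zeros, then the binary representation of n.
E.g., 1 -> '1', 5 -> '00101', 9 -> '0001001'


num_bits = floor(log2(56)) + 1 = 6
leading_zeros = num_bits - 1 = 5
binary(56) = 111000

Elias gamma(56) = '00000' + '111000' = 00000111000 (11 bits)


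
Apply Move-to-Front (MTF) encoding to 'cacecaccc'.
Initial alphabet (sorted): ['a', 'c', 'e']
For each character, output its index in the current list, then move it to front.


MTF encoding:
'c': index 1 in ['a', 'c', 'e'] -> ['c', 'a', 'e']
'a': index 1 in ['c', 'a', 'e'] -> ['a', 'c', 'e']
'c': index 1 in ['a', 'c', 'e'] -> ['c', 'a', 'e']
'e': index 2 in ['c', 'a', 'e'] -> ['e', 'c', 'a']
'c': index 1 in ['e', 'c', 'a'] -> ['c', 'e', 'a']
'a': index 2 in ['c', 'e', 'a'] -> ['a', 'c', 'e']
'c': index 1 in ['a', 'c', 'e'] -> ['c', 'a', 'e']
'c': index 0 in ['c', 'a', 'e'] -> ['c', 'a', 'e']
'c': index 0 in ['c', 'a', 'e'] -> ['c', 'a', 'e']


Output: [1, 1, 1, 2, 1, 2, 1, 0, 0]


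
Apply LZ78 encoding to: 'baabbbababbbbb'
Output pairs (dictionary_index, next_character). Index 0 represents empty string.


LZ78 encoding steps:
Dictionary: {0: ''}
Step 1: w='' (idx 0), next='b' -> output (0, 'b'), add 'b' as idx 1
Step 2: w='' (idx 0), next='a' -> output (0, 'a'), add 'a' as idx 2
Step 3: w='a' (idx 2), next='b' -> output (2, 'b'), add 'ab' as idx 3
Step 4: w='b' (idx 1), next='b' -> output (1, 'b'), add 'bb' as idx 4
Step 5: w='ab' (idx 3), next='a' -> output (3, 'a'), add 'aba' as idx 5
Step 6: w='bb' (idx 4), next='b' -> output (4, 'b'), add 'bbb' as idx 6
Step 7: w='bb' (idx 4), end of input -> output (4, '')


Encoded: [(0, 'b'), (0, 'a'), (2, 'b'), (1, 'b'), (3, 'a'), (4, 'b'), (4, '')]


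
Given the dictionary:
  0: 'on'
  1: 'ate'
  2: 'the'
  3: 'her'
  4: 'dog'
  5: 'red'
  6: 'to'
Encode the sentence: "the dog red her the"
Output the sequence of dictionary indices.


Look up each word in the dictionary:
  'the' -> 2
  'dog' -> 4
  'red' -> 5
  'her' -> 3
  'the' -> 2

Encoded: [2, 4, 5, 3, 2]


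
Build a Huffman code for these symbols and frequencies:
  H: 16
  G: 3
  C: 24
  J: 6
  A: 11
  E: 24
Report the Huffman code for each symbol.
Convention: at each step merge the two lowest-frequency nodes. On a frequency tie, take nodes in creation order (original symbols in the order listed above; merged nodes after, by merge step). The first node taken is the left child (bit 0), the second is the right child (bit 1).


Huffman tree construction:
Step 1: Merge G(3) + J(6) = 9
Step 2: Merge (G+J)(9) + A(11) = 20
Step 3: Merge H(16) + ((G+J)+A)(20) = 36
Step 4: Merge C(24) + E(24) = 48
Step 5: Merge (H+((G+J)+A))(36) + (C+E)(48) = 84
Read each symbol's code off the tree from the root (left child = 0, right child = 1).

Codes:
  H: 00 (length 2)
  G: 0100 (length 4)
  C: 10 (length 2)
  J: 0101 (length 4)
  A: 011 (length 3)
  E: 11 (length 2)
Average code length: 197/84 = 2.3452 bits/symbol


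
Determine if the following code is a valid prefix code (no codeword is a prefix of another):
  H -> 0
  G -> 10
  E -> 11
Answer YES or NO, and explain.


Checking each pair (does one codeword prefix another?):
  H='0' vs G='10': no prefix
  H='0' vs E='11': no prefix
  G='10' vs H='0': no prefix
  G='10' vs E='11': no prefix
  E='11' vs H='0': no prefix
  E='11' vs G='10': no prefix
No violation found over all pairs.

YES -- this is a valid prefix code. No codeword is a prefix of any other codeword.


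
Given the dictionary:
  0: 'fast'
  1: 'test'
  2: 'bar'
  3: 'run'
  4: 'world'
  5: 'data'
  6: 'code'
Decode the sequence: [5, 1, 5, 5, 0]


Look up each index in the dictionary:
  5 -> 'data'
  1 -> 'test'
  5 -> 'data'
  5 -> 'data'
  0 -> 'fast'

Decoded: "data test data data fast"


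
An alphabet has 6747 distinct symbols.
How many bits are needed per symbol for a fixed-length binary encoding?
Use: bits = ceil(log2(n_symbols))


log2(6747) = 12.72
Bracket: 2^12 = 4096 < 6747 <= 2^13 = 8192
So ceil(log2(6747)) = 13

bits = ceil(log2(6747)) = ceil(12.72) = 13 bits


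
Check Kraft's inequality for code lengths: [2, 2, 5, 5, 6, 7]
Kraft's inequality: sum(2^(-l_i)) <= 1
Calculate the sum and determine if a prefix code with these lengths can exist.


Sum = 2^(-2) + 2^(-2) + 2^(-5) + 2^(-5) + 2^(-6) + 2^(-7)
    = 0.25 + 0.25 + 0.03125 + 0.03125 + 0.015625 + 0.0078125
    = 75/128 = 0.5859375
Since 0.5859375 <= 1, Kraft's inequality IS satisfied.
A prefix code with these lengths CAN exist.

Kraft sum = 0.5859375. Satisfied.


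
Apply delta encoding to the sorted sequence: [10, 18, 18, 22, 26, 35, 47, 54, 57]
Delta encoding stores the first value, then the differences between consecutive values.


First value: 10
Deltas:
  18 - 10 = 8
  18 - 18 = 0
  22 - 18 = 4
  26 - 22 = 4
  35 - 26 = 9
  47 - 35 = 12
  54 - 47 = 7
  57 - 54 = 3


Delta encoded: [10, 8, 0, 4, 4, 9, 12, 7, 3]


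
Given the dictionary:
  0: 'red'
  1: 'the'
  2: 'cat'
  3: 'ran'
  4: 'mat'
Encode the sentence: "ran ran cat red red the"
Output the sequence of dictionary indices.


Look up each word in the dictionary:
  'ran' -> 3
  'ran' -> 3
  'cat' -> 2
  'red' -> 0
  'red' -> 0
  'the' -> 1

Encoded: [3, 3, 2, 0, 0, 1]


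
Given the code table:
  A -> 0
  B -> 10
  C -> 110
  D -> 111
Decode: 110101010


Decoding:
110 -> C
10 -> B
10 -> B
10 -> B


Result: CBBB


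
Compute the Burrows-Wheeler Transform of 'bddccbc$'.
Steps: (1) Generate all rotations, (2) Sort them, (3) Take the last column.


Rotations (sorted):
  0: $bddccbc -> last char: c
  1: bc$bddcc -> last char: c
  2: bddccbc$ -> last char: $
  3: c$bddccb -> last char: b
  4: cbc$bddc -> last char: c
  5: ccbc$bdd -> last char: d
  6: dccbc$bd -> last char: d
  7: ddccbc$b -> last char: b


BWT = cc$bcddb


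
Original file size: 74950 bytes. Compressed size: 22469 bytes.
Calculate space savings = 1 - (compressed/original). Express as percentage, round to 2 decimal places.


ratio = compressed/original = 22469/74950 = 0.299787
savings = 1 - ratio = 1 - 0.299787 = 0.700213
as a percentage: 0.700213 * 100 = 70.02%

Space savings = 1 - 22469/74950 = 70.02%


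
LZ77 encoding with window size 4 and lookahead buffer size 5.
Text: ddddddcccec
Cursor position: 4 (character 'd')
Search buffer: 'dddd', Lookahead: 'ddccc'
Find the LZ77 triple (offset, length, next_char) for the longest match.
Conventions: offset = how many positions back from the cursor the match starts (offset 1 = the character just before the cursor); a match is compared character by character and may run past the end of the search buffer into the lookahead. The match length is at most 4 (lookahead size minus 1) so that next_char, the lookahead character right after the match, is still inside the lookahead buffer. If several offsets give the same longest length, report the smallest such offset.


Try each offset into the search buffer:
  offset=1 (pos 3, char 'd'): match length 2
  offset=2 (pos 2, char 'd'): match length 2
  offset=3 (pos 1, char 'd'): match length 2
  offset=4 (pos 0, char 'd'): match length 2
Longest match has length 2, found at offsets 1, 2, 3, 4; take the smallest, offset 1.
next_char = character at position 4 + 2 = 6 -> 'c'

Best match: offset=1, length=2 (matching 'dd' starting at position 3)
LZ77 triple: (1, 2, 'c')


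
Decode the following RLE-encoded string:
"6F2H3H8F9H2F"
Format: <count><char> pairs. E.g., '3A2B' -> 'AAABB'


Expanding each <count><char> pair:
  6F -> 'FFFFFF'
  2H -> 'HH'
  3H -> 'HHH'
  8F -> 'FFFFFFFF'
  9H -> 'HHHHHHHHH'
  2F -> 'FF'

Decoded = FFFFFFHHHHHFFFFFFFFHHHHHHHHHFF


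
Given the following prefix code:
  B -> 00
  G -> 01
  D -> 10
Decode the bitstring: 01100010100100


Decoding step by step:
Bits 01 -> G
Bits 10 -> D
Bits 00 -> B
Bits 10 -> D
Bits 10 -> D
Bits 01 -> G
Bits 00 -> B


Decoded message: GDBDDGB


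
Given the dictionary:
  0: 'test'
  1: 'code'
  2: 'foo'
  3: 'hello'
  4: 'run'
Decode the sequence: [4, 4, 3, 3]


Look up each index in the dictionary:
  4 -> 'run'
  4 -> 'run'
  3 -> 'hello'
  3 -> 'hello'

Decoded: "run run hello hello"


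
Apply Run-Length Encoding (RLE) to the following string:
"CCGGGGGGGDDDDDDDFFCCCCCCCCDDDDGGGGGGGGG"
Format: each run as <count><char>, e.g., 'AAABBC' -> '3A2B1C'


Scanning runs left to right:
  i=0: run of 'C' x 2 -> '2C'
  i=2: run of 'G' x 7 -> '7G'
  i=9: run of 'D' x 7 -> '7D'
  i=16: run of 'F' x 2 -> '2F'
  i=18: run of 'C' x 8 -> '8C'
  i=26: run of 'D' x 4 -> '4D'
  i=30: run of 'G' x 9 -> '9G'

RLE = 2C7G7D2F8C4D9G


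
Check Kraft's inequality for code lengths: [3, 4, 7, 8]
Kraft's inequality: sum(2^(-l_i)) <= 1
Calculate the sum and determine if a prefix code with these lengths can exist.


Sum = 2^(-3) + 2^(-4) + 2^(-7) + 2^(-8)
    = 0.125 + 0.0625 + 0.0078125 + 0.00390625
    = 51/256 = 0.19921875
Since 0.19921875 <= 1, Kraft's inequality IS satisfied.
A prefix code with these lengths CAN exist.

Kraft sum = 0.19921875. Satisfied.


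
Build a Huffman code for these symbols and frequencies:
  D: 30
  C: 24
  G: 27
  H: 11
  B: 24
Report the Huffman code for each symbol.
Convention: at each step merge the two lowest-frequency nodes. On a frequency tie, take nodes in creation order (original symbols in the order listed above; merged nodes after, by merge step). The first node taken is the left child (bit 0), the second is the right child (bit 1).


Huffman tree construction:
Step 1: Merge H(11) + C(24) = 35
Step 2: Merge B(24) + G(27) = 51
Step 3: Merge D(30) + (H+C)(35) = 65
Step 4: Merge (B+G)(51) + (D+(H+C))(65) = 116
Read each symbol's code off the tree from the root (left child = 0, right child = 1).

Codes:
  D: 10 (length 2)
  C: 111 (length 3)
  G: 01 (length 2)
  H: 110 (length 3)
  B: 00 (length 2)
Average code length: 267/116 = 2.3017 bits/symbol


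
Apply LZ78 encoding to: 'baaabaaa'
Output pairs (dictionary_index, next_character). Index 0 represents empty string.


LZ78 encoding steps:
Dictionary: {0: ''}
Step 1: w='' (idx 0), next='b' -> output (0, 'b'), add 'b' as idx 1
Step 2: w='' (idx 0), next='a' -> output (0, 'a'), add 'a' as idx 2
Step 3: w='a' (idx 2), next='a' -> output (2, 'a'), add 'aa' as idx 3
Step 4: w='b' (idx 1), next='a' -> output (1, 'a'), add 'ba' as idx 4
Step 5: w='aa' (idx 3), end of input -> output (3, '')


Encoded: [(0, 'b'), (0, 'a'), (2, 'a'), (1, 'a'), (3, '')]


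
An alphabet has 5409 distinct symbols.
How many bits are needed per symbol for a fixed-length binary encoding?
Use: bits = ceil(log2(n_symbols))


log2(5409) = 12.4011
Bracket: 2^12 = 4096 < 5409 <= 2^13 = 8192
So ceil(log2(5409)) = 13

bits = ceil(log2(5409)) = ceil(12.4011) = 13 bits


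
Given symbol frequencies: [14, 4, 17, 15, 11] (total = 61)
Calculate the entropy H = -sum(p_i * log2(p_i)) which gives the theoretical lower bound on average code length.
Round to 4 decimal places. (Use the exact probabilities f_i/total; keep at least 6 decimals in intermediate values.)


Per-symbol terms -p_i * log2(p_i) with p_i = f_i/61:
  p = 14/61 = 0.229508: log2(p) = -2.123382, -p*log2(p) = 0.487334
  p = 4/61 = 0.065574: log2(p) = -3.930737, -p*log2(p) = 0.257753
  p = 17/61 = 0.278689: log2(p) = -1.843274, -p*log2(p) = 0.513699
  p = 15/61 = 0.245902: log2(p) = -2.023847, -p*log2(p) = 0.497667
  p = 11/61 = 0.180328: log2(p) = -2.471306, -p*log2(p) = 0.445645
H = 0.487334 + 0.257753 + 0.513699 + 0.497667 + 0.445645 = 2.202098

H = 2.2021 bits/symbol


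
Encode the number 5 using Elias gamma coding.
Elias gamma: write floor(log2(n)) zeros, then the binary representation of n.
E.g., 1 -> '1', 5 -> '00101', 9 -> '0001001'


num_bits = floor(log2(5)) + 1 = 3
leading_zeros = num_bits - 1 = 2
binary(5) = 101

Elias gamma(5) = '00' + '101' = 00101 (5 bits)


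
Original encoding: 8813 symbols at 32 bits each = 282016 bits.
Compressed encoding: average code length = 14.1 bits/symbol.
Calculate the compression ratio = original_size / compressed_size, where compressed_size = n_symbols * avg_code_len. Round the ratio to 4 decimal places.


original_size = n_symbols * orig_bits = 8813 * 32 = 282016 bits
compressed_size = n_symbols * avg_code_len = 8813 * 14.1 = 124263.3 bits
ratio = original_size / compressed_size = 282016 / 124263.3 = 2.2695

Compression ratio = 2.2695


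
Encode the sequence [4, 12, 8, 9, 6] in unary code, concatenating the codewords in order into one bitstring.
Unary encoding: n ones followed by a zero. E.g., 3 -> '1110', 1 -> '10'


Encode each number as n ones followed by a terminating 0:
  4 -> 11110 (5 bits)
  12 -> 1111111111110 (13 bits)
  8 -> 111111110 (9 bits)
  9 -> 1111111110 (10 bits)
  6 -> 1111110 (7 bits)
Total length = 5 + 13 + 9 + 10 + 7 = 44 bits.

Unary([4, 12, 8, 9, 6]) = 11110111111111111011111111011111111101111110 (44 bits)


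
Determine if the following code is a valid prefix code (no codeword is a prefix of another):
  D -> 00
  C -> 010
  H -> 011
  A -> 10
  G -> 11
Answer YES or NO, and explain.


Checking each pair (does one codeword prefix another?):
  D='00' vs C='010': no prefix
  D='00' vs H='011': no prefix
  D='00' vs A='10': no prefix
  D='00' vs G='11': no prefix
  C='010' vs D='00': no prefix
  C='010' vs H='011': no prefix
  C='010' vs A='10': no prefix
  C='010' vs G='11': no prefix
  H='011' vs D='00': no prefix
  H='011' vs C='010': no prefix
  H='011' vs A='10': no prefix
  H='011' vs G='11': no prefix
  A='10' vs D='00': no prefix
  A='10' vs C='010': no prefix
  A='10' vs H='011': no prefix
  A='10' vs G='11': no prefix
  G='11' vs D='00': no prefix
  G='11' vs C='010': no prefix
  G='11' vs H='011': no prefix
  G='11' vs A='10': no prefix
No violation found over all pairs.

YES -- this is a valid prefix code. No codeword is a prefix of any other codeword.


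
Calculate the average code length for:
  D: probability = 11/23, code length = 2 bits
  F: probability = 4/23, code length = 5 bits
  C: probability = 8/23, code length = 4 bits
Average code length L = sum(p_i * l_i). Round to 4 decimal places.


Weighted contributions p_i * l_i:
  D: (11/23) * 2 = 22/23
  F: (4/23) * 5 = 20/23
  C: (8/23) * 4 = 32/23
Sum = (22 + 20 + 32)/23 = 74/23

L = 74/23 = 3.2174 bits/symbol


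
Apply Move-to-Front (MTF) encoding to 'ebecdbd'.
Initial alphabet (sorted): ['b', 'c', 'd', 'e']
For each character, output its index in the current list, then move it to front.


MTF encoding:
'e': index 3 in ['b', 'c', 'd', 'e'] -> ['e', 'b', 'c', 'd']
'b': index 1 in ['e', 'b', 'c', 'd'] -> ['b', 'e', 'c', 'd']
'e': index 1 in ['b', 'e', 'c', 'd'] -> ['e', 'b', 'c', 'd']
'c': index 2 in ['e', 'b', 'c', 'd'] -> ['c', 'e', 'b', 'd']
'd': index 3 in ['c', 'e', 'b', 'd'] -> ['d', 'c', 'e', 'b']
'b': index 3 in ['d', 'c', 'e', 'b'] -> ['b', 'd', 'c', 'e']
'd': index 1 in ['b', 'd', 'c', 'e'] -> ['d', 'b', 'c', 'e']


Output: [3, 1, 1, 2, 3, 3, 1]


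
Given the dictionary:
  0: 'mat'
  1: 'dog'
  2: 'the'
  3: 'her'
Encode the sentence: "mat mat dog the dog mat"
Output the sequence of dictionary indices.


Look up each word in the dictionary:
  'mat' -> 0
  'mat' -> 0
  'dog' -> 1
  'the' -> 2
  'dog' -> 1
  'mat' -> 0

Encoded: [0, 0, 1, 2, 1, 0]
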